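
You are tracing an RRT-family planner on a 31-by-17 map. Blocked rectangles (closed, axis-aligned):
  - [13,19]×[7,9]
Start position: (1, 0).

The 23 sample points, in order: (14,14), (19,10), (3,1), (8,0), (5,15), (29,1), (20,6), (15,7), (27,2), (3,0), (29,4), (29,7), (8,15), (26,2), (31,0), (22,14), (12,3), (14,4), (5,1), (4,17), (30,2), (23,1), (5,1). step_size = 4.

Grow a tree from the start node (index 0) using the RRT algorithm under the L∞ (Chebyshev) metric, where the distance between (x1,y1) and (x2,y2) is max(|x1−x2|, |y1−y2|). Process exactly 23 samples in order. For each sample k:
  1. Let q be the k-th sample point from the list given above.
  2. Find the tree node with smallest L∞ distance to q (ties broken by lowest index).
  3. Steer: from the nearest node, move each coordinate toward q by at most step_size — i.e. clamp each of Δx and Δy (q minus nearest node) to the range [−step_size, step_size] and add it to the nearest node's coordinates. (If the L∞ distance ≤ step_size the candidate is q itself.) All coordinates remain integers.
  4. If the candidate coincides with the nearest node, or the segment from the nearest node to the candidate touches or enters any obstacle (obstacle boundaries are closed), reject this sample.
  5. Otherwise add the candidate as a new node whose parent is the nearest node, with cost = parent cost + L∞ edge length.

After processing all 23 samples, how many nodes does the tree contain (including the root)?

1. q=(14,14) nearest=0 d=14 new=(5,4) → add node 1 parent=0 cost=4
2. q=(19,10) nearest=1 d=14 new=(9,8) → add node 2 parent=1 cost=8
3. q=(3,1) nearest=0 d=2 new=(3,1) → add node 3 parent=0 cost=2
4. q=(8,0) nearest=1 d=4 new=(8,0) → add node 4 parent=1 cost=8
5. q=(5,15) nearest=2 d=7 new=(5,12) → add node 5 parent=2 cost=12
6. q=(29,1) nearest=2 d=20 new=(13,4) → add node 6 parent=2 cost=12
7. q=(20,6) nearest=6 d=7 new=(17,6) → add node 7 parent=6 cost=16
8. q=(15,7) nearest=7 d=2 new=(15,7) → blocked by [13,19]×[7,9], reject
9. q=(27,2) nearest=7 d=10 new=(21,2) → add node 8 parent=7 cost=20
10. q=(3,0) nearest=3 d=1 new=(3,0) → add node 9 parent=3 cost=3
11. q=(29,4) nearest=8 d=8 new=(25,4) → add node 10 parent=8 cost=24
12. q=(29,7) nearest=10 d=4 new=(29,7) → add node 11 parent=10 cost=28
13. q=(8,15) nearest=5 d=3 new=(8,15) → add node 12 parent=5 cost=15
14. q=(26,2) nearest=10 d=2 new=(26,2) → add node 13 parent=10 cost=26
15. q=(31,0) nearest=13 d=5 new=(30,0) → add node 14 parent=13 cost=30
16. q=(22,14) nearest=11 d=7 new=(25,11) → add node 15 parent=11 cost=32
17. q=(12,3) nearest=6 d=1 new=(12,3) → add node 16 parent=6 cost=13
18. q=(14,4) nearest=6 d=1 new=(14,4) → add node 17 parent=6 cost=13
19. q=(5,1) nearest=3 d=2 new=(5,1) → add node 18 parent=3 cost=4
20. q=(4,17) nearest=12 d=4 new=(4,17) → add node 19 parent=12 cost=19
21. q=(30,2) nearest=14 d=2 new=(30,2) → add node 20 parent=14 cost=32
22. q=(23,1) nearest=8 d=2 new=(23,1) → add node 21 parent=8 cost=22
23. q=(5,1) nearest=18 d=0 → coincident, reject

Node count: 22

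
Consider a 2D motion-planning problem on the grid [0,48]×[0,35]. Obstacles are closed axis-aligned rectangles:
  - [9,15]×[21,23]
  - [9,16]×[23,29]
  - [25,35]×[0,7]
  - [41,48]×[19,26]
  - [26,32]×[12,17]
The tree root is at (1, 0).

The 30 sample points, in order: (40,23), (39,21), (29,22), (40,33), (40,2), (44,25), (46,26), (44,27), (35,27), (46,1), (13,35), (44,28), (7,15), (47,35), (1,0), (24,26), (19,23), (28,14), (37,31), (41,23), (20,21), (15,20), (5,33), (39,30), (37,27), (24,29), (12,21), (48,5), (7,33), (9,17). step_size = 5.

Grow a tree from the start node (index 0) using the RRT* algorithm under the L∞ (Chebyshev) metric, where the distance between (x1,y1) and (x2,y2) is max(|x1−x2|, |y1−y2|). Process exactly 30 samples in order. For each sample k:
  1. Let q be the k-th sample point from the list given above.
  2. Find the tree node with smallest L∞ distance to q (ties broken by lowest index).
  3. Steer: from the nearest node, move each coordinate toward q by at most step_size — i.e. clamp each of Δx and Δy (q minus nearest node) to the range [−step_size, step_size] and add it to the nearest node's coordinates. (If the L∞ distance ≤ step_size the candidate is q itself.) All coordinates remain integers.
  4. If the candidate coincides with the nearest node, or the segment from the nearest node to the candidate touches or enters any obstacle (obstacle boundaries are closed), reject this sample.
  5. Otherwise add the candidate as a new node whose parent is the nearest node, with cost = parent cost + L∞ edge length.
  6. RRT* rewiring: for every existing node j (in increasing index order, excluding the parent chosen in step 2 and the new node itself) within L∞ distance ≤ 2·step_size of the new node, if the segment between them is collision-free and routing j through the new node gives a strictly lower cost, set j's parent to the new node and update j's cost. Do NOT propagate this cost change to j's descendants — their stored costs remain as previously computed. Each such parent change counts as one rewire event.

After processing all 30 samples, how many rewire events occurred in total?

Rewire events: 3

1. q=(40,23) nearest=0 d=39 new=(6,5) → add node 1 parent=0 cost=5
2. q=(39,21) nearest=1 d=33 new=(11,10) → add node 2 parent=1 cost=10
3. q=(29,22) nearest=2 d=18 new=(16,15) → add node 3 parent=2 cost=15
4. q=(40,33) nearest=3 d=24 new=(21,20) → add node 4 parent=3 cost=20
5. q=(40,2) nearest=4 d=19 new=(26,15) → blocked by [26,32]×[12,17], reject
6. q=(44,25) nearest=4 d=23 new=(26,25) → add node 5 parent=4 cost=25
7. q=(46,26) nearest=5 d=20 new=(31,26) → add node 6 parent=5 cost=30
8. q=(44,27) nearest=6 d=13 new=(36,27) → add node 7 parent=6 cost=35
9. q=(35,27) nearest=7 d=1 new=(35,27) → add node 8 parent=7 cost=36
10. q=(46,1) nearest=5 d=24 new=(31,20) → add node 9 parent=5 cost=30
11. q=(13,35) nearest=5 d=13 new=(21,30) → add node 10 parent=5 cost=30
12. q=(44,28) nearest=7 d=8 new=(41,28) → add node 11 parent=7 cost=40
13. q=(7,15) nearest=2 d=5 new=(7,15) → add node 12 parent=2 cost=15
14. q=(47,35) nearest=11 d=7 new=(46,33) → add node 13 parent=11 cost=45
15. q=(1,0) nearest=0 d=0 → coincident, reject
16. q=(24,26) nearest=5 d=2 new=(24,26) → add node 14 parent=5 cost=27
17. q=(19,23) nearest=4 d=3 new=(19,23) → add node 15 parent=4 cost=23
18. q=(28,14) nearest=9 d=6 new=(28,15) → blocked by [26,32]×[12,17], reject
19. q=(37,31) nearest=7 d=4 new=(37,31) → add node 16 parent=7 cost=39
20. q=(41,23) nearest=7 d=5 new=(41,23) → blocked by [41,48]×[19,26], reject
21. q=(20,21) nearest=4 d=1 new=(20,21) → add node 17 parent=4 cost=21; rewire 14→17 (26<27)
22. q=(15,20) nearest=15 d=4 new=(15,20) → add node 18 parent=15 cost=27
23. q=(5,33) nearest=18 d=13 new=(10,25) → blocked by [9,15]×[21,23], reject
24. q=(39,30) nearest=11 d=2 new=(39,30) → add node 19 parent=11 cost=42
25. q=(37,27) nearest=7 d=1 new=(37,27) → add node 20 parent=7 cost=36; rewire 19→20 (39<42)
26. q=(24,29) nearest=10 d=3 new=(24,29) → add node 21 parent=10 cost=33
27. q=(12,21) nearest=18 d=3 new=(12,21) → blocked by [9,15]×[21,23], reject
28. q=(48,5) nearest=9 d=17 new=(36,15) → add node 22 parent=9 cost=35
29. q=(7,33) nearest=15 d=12 new=(14,28) → blocked by [9,16]×[23,29], reject
30. q=(9,17) nearest=12 d=2 new=(9,17) → add node 23 parent=12 cost=17; rewire 18→23 (23<27)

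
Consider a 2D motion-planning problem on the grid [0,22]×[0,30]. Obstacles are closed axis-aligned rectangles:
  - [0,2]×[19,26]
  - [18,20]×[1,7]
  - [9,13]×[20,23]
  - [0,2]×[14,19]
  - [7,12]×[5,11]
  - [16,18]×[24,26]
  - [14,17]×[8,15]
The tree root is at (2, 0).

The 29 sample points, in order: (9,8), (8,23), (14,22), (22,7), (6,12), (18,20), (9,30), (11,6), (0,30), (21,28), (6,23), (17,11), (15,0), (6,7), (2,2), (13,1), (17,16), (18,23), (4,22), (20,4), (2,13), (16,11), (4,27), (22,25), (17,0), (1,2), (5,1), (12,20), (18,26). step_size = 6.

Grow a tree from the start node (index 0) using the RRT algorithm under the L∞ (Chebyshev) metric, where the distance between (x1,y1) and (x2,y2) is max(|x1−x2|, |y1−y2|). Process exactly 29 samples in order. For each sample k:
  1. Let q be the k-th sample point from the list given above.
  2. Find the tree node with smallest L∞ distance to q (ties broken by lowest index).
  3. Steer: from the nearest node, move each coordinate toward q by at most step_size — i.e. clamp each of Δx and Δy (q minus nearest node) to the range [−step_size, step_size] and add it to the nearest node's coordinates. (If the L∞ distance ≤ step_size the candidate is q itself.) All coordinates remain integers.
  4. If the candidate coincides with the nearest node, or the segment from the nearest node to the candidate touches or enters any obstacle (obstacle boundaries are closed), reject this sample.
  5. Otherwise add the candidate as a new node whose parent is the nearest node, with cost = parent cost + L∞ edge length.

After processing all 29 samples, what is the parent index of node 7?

1. q=(9,8) nearest=0 d=8 new=(8,6) → blocked by [7,12]×[5,11], reject
2. q=(8,23) nearest=0 d=23 new=(8,6) → blocked by [7,12]×[5,11], reject
3. q=(14,22) nearest=0 d=22 new=(8,6) → blocked by [7,12]×[5,11], reject
4. q=(22,7) nearest=0 d=20 new=(8,6) → blocked by [7,12]×[5,11], reject
5. q=(6,12) nearest=0 d=12 new=(6,6) → add node 1 parent=0 cost=6
6. q=(18,20) nearest=1 d=14 new=(12,12) → blocked by [7,12]×[5,11], reject
7. q=(9,30) nearest=1 d=24 new=(9,12) → blocked by [7,12]×[5,11], reject
8. q=(11,6) nearest=1 d=5 new=(11,6) → blocked by [7,12]×[5,11], reject
9. q=(0,30) nearest=1 d=24 new=(0,12) → add node 2 parent=1 cost=12
10. q=(21,28) nearest=2 d=21 new=(6,18) → blocked by [0,2]×[14,19], reject
11. q=(6,23) nearest=2 d=11 new=(6,18) → blocked by [0,2]×[14,19], reject
12. q=(17,11) nearest=1 d=11 new=(12,11) → blocked by [7,12]×[5,11], reject
13. q=(15,0) nearest=1 d=9 new=(12,0) → blocked by [7,12]×[5,11], reject
14. q=(6,7) nearest=1 d=1 new=(6,7) → add node 3 parent=1 cost=7
15. q=(2,2) nearest=0 d=2 new=(2,2) → add node 4 parent=0 cost=2
16. q=(13,1) nearest=1 d=7 new=(12,1) → blocked by [7,12]×[5,11], reject
17. q=(17,16) nearest=1 d=11 new=(12,12) → blocked by [7,12]×[5,11], reject
18. q=(18,23) nearest=3 d=16 new=(12,13) → blocked by [7,12]×[5,11], reject
19. q=(4,22) nearest=2 d=10 new=(4,18) → blocked by [0,2]×[14,19], reject
20. q=(20,4) nearest=1 d=14 new=(12,4) → blocked by [7,12]×[5,11], reject
21. q=(2,13) nearest=2 d=2 new=(2,13) → add node 5 parent=2 cost=14
22. q=(16,11) nearest=1 d=10 new=(12,11) → blocked by [7,12]×[5,11], reject
23. q=(4,27) nearest=5 d=14 new=(4,19) → add node 6 parent=5 cost=20
24. q=(22,25) nearest=3 d=18 new=(12,13) → blocked by [7,12]×[5,11], reject
25. q=(17,0) nearest=1 d=11 new=(12,0) → blocked by [7,12]×[5,11], reject
26. q=(1,2) nearest=4 d=1 new=(1,2) → add node 7 parent=4 cost=3
27. q=(5,1) nearest=0 d=3 new=(5,1) → add node 8 parent=0 cost=3
28. q=(12,20) nearest=6 d=8 new=(10,20) → blocked by [9,13]×[20,23], reject
29. q=(18,26) nearest=6 d=14 new=(10,25) → add node 9 parent=6 cost=26

Parent of node 7: 4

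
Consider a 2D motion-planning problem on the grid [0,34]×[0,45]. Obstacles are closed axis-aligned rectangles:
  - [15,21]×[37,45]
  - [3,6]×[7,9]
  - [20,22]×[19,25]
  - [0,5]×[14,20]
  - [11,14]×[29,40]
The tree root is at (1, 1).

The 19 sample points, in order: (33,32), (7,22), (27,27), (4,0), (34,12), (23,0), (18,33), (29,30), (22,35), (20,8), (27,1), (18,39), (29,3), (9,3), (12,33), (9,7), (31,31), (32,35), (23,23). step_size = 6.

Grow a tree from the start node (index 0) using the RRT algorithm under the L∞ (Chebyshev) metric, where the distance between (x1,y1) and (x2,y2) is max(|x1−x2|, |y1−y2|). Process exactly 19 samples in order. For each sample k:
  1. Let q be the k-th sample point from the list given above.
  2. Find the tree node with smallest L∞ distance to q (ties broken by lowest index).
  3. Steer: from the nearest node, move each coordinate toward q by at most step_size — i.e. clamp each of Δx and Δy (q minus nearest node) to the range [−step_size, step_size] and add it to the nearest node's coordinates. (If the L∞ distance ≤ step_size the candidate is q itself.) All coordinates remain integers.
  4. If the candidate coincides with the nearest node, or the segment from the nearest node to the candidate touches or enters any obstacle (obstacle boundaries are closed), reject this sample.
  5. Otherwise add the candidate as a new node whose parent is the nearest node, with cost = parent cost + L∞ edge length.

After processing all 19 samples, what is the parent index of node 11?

1. q=(33,32) nearest=0 d=32 new=(7,7) → add node 1 parent=0 cost=6
2. q=(7,22) nearest=1 d=15 new=(7,13) → add node 2 parent=1 cost=12
3. q=(27,27) nearest=1 d=20 new=(13,13) → add node 3 parent=1 cost=12
4. q=(4,0) nearest=0 d=3 new=(4,0) → add node 4 parent=0 cost=3
5. q=(34,12) nearest=3 d=21 new=(19,12) → add node 5 parent=3 cost=18
6. q=(23,0) nearest=5 d=12 new=(23,6) → add node 6 parent=5 cost=24
7. q=(18,33) nearest=2 d=20 new=(13,19) → add node 7 parent=2 cost=18
8. q=(29,30) nearest=7 d=16 new=(19,25) → add node 8 parent=7 cost=24
9. q=(22,35) nearest=8 d=10 new=(22,31) → add node 9 parent=8 cost=30
10. q=(20,8) nearest=6 d=3 new=(20,8) → add node 10 parent=6 cost=27
11. q=(27,1) nearest=6 d=5 new=(27,1) → add node 11 parent=6 cost=29
12. q=(18,39) nearest=9 d=8 new=(18,37) → blocked by [15,21]×[37,45], reject
13. q=(29,3) nearest=11 d=2 new=(29,3) → add node 12 parent=11 cost=31
14. q=(9,3) nearest=1 d=4 new=(9,3) → add node 13 parent=1 cost=10
15. q=(12,33) nearest=8 d=8 new=(13,31) → blocked by [11,14]×[29,40], reject
16. q=(9,7) nearest=1 d=2 new=(9,7) → add node 14 parent=1 cost=8
17. q=(31,31) nearest=9 d=9 new=(28,31) → add node 15 parent=9 cost=36
18. q=(32,35) nearest=15 d=4 new=(32,35) → add node 16 parent=15 cost=40
19. q=(23,23) nearest=8 d=4 new=(23,23) → blocked by [20,22]×[19,25], reject

Parent of node 11: 6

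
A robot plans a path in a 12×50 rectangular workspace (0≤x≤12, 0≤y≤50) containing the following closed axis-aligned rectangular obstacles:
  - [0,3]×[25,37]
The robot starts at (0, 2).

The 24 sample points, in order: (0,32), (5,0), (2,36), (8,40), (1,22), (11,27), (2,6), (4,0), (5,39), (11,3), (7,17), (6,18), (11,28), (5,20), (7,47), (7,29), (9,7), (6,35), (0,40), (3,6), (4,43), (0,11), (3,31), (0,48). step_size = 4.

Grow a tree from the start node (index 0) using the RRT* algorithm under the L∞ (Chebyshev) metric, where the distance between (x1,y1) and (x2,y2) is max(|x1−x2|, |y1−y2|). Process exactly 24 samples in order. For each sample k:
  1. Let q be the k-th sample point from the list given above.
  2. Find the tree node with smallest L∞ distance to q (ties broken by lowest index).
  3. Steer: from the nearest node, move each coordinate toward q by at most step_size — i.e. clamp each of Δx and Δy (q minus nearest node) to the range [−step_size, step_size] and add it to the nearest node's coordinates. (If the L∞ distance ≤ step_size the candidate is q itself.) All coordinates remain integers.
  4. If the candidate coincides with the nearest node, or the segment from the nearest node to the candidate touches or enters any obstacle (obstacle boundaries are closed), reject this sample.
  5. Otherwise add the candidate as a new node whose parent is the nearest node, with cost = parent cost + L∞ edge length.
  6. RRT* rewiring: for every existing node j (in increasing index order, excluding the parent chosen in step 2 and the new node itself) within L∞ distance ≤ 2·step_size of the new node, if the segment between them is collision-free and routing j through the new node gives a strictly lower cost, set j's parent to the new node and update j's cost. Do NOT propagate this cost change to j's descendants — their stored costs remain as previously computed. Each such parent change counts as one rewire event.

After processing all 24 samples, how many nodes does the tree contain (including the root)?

Node count: 22

1. q=(0,32) nearest=0 d=30 new=(0,6) → add node 1 parent=0 cost=4
2. q=(5,0) nearest=0 d=5 new=(4,0) → add node 2 parent=0 cost=4
3. q=(2,36) nearest=1 d=30 new=(2,10) → add node 3 parent=1 cost=8
4. q=(8,40) nearest=3 d=30 new=(6,14) → add node 4 parent=3 cost=12
5. q=(1,22) nearest=4 d=8 new=(2,18) → add node 5 parent=4 cost=16
6. q=(11,27) nearest=5 d=9 new=(6,22) → add node 6 parent=5 cost=20
7. q=(2,6) nearest=1 d=2 new=(2,6) → add node 7 parent=1 cost=6
8. q=(4,0) nearest=2 d=0 → coincident, reject
9. q=(5,39) nearest=6 d=17 new=(5,26) → add node 8 parent=6 cost=24
10. q=(11,3) nearest=2 d=7 new=(8,3) → add node 9 parent=2 cost=8
11. q=(7,17) nearest=4 d=3 new=(7,17) → add node 10 parent=4 cost=15
12. q=(6,18) nearest=10 d=1 new=(6,18) → add node 11 parent=10 cost=16
13. q=(11,28) nearest=6 d=6 new=(10,26) → add node 12 parent=6 cost=24
14. q=(5,20) nearest=6 d=2 new=(5,20) → add node 13 parent=6 cost=22
15. q=(7,47) nearest=8 d=21 new=(7,30) → add node 14 parent=8 cost=28
16. q=(7,29) nearest=14 d=1 new=(7,29) → add node 15 parent=14 cost=29
17. q=(9,7) nearest=9 d=4 new=(9,7) → add node 16 parent=9 cost=12
18. q=(6,35) nearest=14 d=5 new=(6,34) → add node 17 parent=14 cost=32
19. q=(0,40) nearest=17 d=6 new=(2,38) → blocked by [0,3]×[25,37], reject
20. q=(3,6) nearest=7 d=1 new=(3,6) → add node 18 parent=7 cost=7
21. q=(4,43) nearest=17 d=9 new=(4,38) → add node 19 parent=17 cost=36
22. q=(0,11) nearest=3 d=2 new=(0,11) → add node 20 parent=3 cost=10
23. q=(3,31) nearest=17 d=3 new=(3,31) → blocked by [0,3]×[25,37], reject
24. q=(0,48) nearest=19 d=10 new=(0,42) → add node 21 parent=19 cost=40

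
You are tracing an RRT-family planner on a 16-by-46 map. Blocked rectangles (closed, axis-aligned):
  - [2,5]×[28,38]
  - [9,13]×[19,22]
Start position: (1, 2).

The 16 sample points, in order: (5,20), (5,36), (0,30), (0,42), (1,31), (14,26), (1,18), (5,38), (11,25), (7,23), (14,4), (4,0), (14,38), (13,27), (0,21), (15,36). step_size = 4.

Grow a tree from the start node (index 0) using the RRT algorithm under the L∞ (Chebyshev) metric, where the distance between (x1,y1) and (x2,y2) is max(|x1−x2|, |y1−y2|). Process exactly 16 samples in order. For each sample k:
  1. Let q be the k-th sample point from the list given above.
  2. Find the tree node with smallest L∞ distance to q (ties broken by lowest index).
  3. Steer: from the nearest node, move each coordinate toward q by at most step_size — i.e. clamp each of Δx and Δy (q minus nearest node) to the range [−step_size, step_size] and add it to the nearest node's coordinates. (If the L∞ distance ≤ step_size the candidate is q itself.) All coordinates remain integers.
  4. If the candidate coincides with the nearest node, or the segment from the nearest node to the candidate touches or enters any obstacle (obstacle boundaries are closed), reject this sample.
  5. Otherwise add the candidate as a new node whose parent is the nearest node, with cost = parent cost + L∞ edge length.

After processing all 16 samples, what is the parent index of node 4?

1. q=(5,20) nearest=0 d=18 new=(5,6) → add node 1 parent=0 cost=4
2. q=(5,36) nearest=1 d=30 new=(5,10) → add node 2 parent=1 cost=8
3. q=(0,30) nearest=2 d=20 new=(1,14) → add node 3 parent=2 cost=12
4. q=(0,42) nearest=3 d=28 new=(0,18) → add node 4 parent=3 cost=16
5. q=(1,31) nearest=4 d=13 new=(1,22) → add node 5 parent=4 cost=20
6. q=(14,26) nearest=3 d=13 new=(5,18) → add node 6 parent=3 cost=16
7. q=(1,18) nearest=4 d=1 new=(1,18) → add node 7 parent=4 cost=17
8. q=(5,38) nearest=5 d=16 new=(5,26) → add node 8 parent=5 cost=24
9. q=(11,25) nearest=8 d=6 new=(9,25) → add node 9 parent=8 cost=28
10. q=(7,23) nearest=9 d=2 new=(7,23) → add node 10 parent=9 cost=30
11. q=(14,4) nearest=1 d=9 new=(9,4) → add node 11 parent=1 cost=8
12. q=(4,0) nearest=0 d=3 new=(4,0) → add node 12 parent=0 cost=3
13. q=(14,38) nearest=8 d=12 new=(9,30) → add node 13 parent=8 cost=28
14. q=(13,27) nearest=9 d=4 new=(13,27) → add node 14 parent=9 cost=32
15. q=(0,21) nearest=5 d=1 new=(0,21) → add node 15 parent=5 cost=21
16. q=(15,36) nearest=13 d=6 new=(13,34) → add node 16 parent=13 cost=32

Parent of node 4: 3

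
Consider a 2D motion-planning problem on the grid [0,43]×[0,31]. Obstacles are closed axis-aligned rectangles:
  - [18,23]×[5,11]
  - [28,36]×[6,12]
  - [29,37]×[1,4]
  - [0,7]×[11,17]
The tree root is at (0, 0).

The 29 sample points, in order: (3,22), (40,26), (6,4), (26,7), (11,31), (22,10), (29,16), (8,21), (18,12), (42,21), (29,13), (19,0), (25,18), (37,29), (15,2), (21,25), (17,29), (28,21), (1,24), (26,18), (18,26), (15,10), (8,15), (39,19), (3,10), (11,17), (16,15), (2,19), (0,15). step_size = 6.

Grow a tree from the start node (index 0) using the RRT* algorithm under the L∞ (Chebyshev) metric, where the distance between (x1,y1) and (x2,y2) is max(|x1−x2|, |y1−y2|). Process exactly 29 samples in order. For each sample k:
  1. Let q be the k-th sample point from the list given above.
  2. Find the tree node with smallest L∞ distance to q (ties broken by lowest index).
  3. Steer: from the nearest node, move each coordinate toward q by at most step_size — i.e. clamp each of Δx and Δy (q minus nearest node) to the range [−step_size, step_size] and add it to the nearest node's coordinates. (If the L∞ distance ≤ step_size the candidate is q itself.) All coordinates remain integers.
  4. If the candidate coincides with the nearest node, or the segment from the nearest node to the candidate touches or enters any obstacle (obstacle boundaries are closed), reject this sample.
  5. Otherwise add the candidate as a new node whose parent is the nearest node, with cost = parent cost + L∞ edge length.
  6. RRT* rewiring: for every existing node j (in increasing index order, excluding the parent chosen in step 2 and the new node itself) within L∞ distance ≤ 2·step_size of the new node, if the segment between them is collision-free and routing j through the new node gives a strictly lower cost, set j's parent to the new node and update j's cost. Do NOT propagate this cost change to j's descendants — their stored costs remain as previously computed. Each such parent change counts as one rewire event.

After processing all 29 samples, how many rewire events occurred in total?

1. q=(3,22) nearest=0 d=22 new=(3,6) → add node 1 parent=0 cost=6
2. q=(40,26) nearest=1 d=37 new=(9,12) → add node 2 parent=1 cost=12
3. q=(6,4) nearest=1 d=3 new=(6,4) → add node 3 parent=1 cost=9
4. q=(26,7) nearest=2 d=17 new=(15,7) → add node 4 parent=2 cost=18
5. q=(11,31) nearest=2 d=19 new=(11,18) → add node 5 parent=2 cost=18
6. q=(22,10) nearest=4 d=7 new=(21,10) → blocked by [18,23]×[5,11], reject
7. q=(29,16) nearest=4 d=14 new=(21,13) → blocked by [18,23]×[5,11], reject
8. q=(8,21) nearest=5 d=3 new=(8,21) → add node 6 parent=5 cost=21
9. q=(18,12) nearest=4 d=5 new=(18,12) → add node 7 parent=4 cost=23
10. q=(42,21) nearest=7 d=24 new=(24,18) → add node 8 parent=7 cost=29
11. q=(29,13) nearest=8 d=5 new=(29,13) → add node 9 parent=8 cost=34
12. q=(19,0) nearest=4 d=7 new=(19,1) → add node 10 parent=4 cost=24
13. q=(25,18) nearest=8 d=1 new=(25,18) → add node 11 parent=8 cost=30
14. q=(37,29) nearest=11 d=12 new=(31,24) → add node 12 parent=11 cost=36
15. q=(15,2) nearest=10 d=4 new=(15,2) → add node 13 parent=10 cost=28
16. q=(21,25) nearest=8 d=7 new=(21,24) → add node 14 parent=8 cost=35
17. q=(17,29) nearest=14 d=5 new=(17,29) → add node 15 parent=14 cost=40
18. q=(28,21) nearest=11 d=3 new=(28,21) → add node 16 parent=11 cost=33
19. q=(1,24) nearest=6 d=7 new=(2,24) → add node 17 parent=6 cost=27
20. q=(26,18) nearest=11 d=1 new=(26,18) → add node 18 parent=11 cost=31
21. q=(18,26) nearest=14 d=3 new=(18,26) → add node 19 parent=14 cost=38
22. q=(15,10) nearest=4 d=3 new=(15,10) → add node 20 parent=4 cost=21
23. q=(8,15) nearest=2 d=3 new=(8,15) → add node 21 parent=2 cost=15; rewire 19→21 (26<38)
24. q=(39,19) nearest=12 d=8 new=(37,19) → add node 22 parent=12 cost=42
25. q=(3,10) nearest=1 d=4 new=(3,10) → add node 23 parent=1 cost=10; rewire 13→23 (22<28)
26. q=(11,17) nearest=5 d=1 new=(11,17) → add node 24 parent=5 cost=19; rewire 14→24 (29<35); rewire 15→24 (31<40)
27. q=(16,15) nearest=7 d=3 new=(16,15) → add node 25 parent=7 cost=26
28. q=(2,19) nearest=17 d=5 new=(2,19) → add node 26 parent=17 cost=32
29. q=(0,15) nearest=26 d=4 new=(0,15) → blocked by [0,7]×[11,17], reject

Rewire events: 4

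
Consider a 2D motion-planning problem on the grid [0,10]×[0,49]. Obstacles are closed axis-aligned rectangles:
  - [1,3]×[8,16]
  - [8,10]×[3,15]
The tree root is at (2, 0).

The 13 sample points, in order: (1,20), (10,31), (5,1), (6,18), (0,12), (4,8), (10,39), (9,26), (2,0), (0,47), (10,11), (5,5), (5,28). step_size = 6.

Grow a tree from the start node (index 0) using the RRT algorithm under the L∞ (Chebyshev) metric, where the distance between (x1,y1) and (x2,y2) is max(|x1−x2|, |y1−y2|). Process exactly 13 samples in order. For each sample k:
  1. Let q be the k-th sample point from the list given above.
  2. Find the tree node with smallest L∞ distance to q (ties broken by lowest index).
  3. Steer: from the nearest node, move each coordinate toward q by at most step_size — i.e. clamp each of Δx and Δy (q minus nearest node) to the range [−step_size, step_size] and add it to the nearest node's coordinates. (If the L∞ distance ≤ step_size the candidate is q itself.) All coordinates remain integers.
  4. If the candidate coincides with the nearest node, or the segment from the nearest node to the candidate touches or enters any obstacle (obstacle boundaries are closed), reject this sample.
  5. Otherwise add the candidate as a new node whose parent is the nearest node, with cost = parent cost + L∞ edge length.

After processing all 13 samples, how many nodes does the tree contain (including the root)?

Node count: 8

1. q=(1,20) nearest=0 d=20 new=(1,6) → add node 1 parent=0 cost=6
2. q=(10,31) nearest=1 d=25 new=(7,12) → blocked by [1,3]×[8,16], reject
3. q=(5,1) nearest=0 d=3 new=(5,1) → add node 2 parent=0 cost=3
4. q=(6,18) nearest=1 d=12 new=(6,12) → blocked by [1,3]×[8,16], reject
5. q=(0,12) nearest=1 d=6 new=(0,12) → add node 3 parent=1 cost=12
6. q=(4,8) nearest=1 d=3 new=(4,8) → add node 4 parent=1 cost=9
7. q=(10,39) nearest=3 d=27 new=(6,18) → blocked by [1,3]×[8,16], reject
8. q=(9,26) nearest=3 d=14 new=(6,18) → blocked by [1,3]×[8,16], reject
9. q=(2,0) nearest=0 d=0 → coincident, reject
10. q=(0,47) nearest=3 d=35 new=(0,18) → add node 5 parent=3 cost=18
11. q=(10,11) nearest=4 d=6 new=(10,11) → blocked by [8,10]×[3,15], reject
12. q=(5,5) nearest=4 d=3 new=(5,5) → add node 6 parent=4 cost=12
13. q=(5,28) nearest=5 d=10 new=(5,24) → add node 7 parent=5 cost=24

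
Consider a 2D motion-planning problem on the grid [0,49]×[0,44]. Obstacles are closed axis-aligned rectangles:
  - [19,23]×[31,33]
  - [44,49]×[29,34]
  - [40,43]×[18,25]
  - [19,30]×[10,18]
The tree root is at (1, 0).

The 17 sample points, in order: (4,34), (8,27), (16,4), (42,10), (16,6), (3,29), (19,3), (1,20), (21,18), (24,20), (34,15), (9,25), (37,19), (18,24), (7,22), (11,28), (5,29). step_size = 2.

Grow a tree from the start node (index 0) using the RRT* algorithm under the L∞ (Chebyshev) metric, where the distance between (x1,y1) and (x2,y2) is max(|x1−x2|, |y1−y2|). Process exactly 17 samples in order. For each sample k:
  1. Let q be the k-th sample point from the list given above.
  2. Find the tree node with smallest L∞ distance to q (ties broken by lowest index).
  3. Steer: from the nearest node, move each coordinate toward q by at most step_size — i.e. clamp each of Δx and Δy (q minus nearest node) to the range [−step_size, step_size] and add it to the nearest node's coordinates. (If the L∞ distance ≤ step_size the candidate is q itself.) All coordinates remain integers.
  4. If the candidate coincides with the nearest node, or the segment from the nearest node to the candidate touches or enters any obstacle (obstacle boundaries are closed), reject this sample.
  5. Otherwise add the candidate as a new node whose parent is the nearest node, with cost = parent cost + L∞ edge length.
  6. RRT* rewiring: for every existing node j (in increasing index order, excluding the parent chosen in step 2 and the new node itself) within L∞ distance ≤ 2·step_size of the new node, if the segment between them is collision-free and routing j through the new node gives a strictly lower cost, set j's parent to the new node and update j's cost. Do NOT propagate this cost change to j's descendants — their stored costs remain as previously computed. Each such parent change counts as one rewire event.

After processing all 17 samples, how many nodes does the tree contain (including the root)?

1. q=(4,34) nearest=0 d=34 new=(3,2) → add node 1 parent=0 cost=2
2. q=(8,27) nearest=1 d=25 new=(5,4) → add node 2 parent=1 cost=4
3. q=(16,4) nearest=2 d=11 new=(7,4) → add node 3 parent=2 cost=6
4. q=(42,10) nearest=3 d=35 new=(9,6) → add node 4 parent=3 cost=8
5. q=(16,6) nearest=4 d=7 new=(11,6) → add node 5 parent=4 cost=10
6. q=(3,29) nearest=4 d=23 new=(7,8) → add node 6 parent=4 cost=10
7. q=(19,3) nearest=5 d=8 new=(13,4) → add node 7 parent=5 cost=12
8. q=(1,20) nearest=6 d=12 new=(5,10) → add node 8 parent=6 cost=12
9. q=(21,18) nearest=4 d=12 new=(11,8) → add node 9 parent=4 cost=10
10. q=(24,20) nearest=9 d=13 new=(13,10) → add node 10 parent=9 cost=12
11. q=(34,15) nearest=7 d=21 new=(15,6) → add node 11 parent=7 cost=14
12. q=(9,25) nearest=8 d=15 new=(7,12) → add node 12 parent=8 cost=14
13. q=(37,19) nearest=11 d=22 new=(17,8) → add node 13 parent=11 cost=16
14. q=(18,24) nearest=12 d=12 new=(9,14) → add node 14 parent=12 cost=16
15. q=(7,22) nearest=14 d=8 new=(7,16) → add node 15 parent=14 cost=18
16. q=(11,28) nearest=15 d=12 new=(9,18) → add node 16 parent=15 cost=20
17. q=(5,29) nearest=16 d=11 new=(7,20) → add node 17 parent=16 cost=22

Node count: 18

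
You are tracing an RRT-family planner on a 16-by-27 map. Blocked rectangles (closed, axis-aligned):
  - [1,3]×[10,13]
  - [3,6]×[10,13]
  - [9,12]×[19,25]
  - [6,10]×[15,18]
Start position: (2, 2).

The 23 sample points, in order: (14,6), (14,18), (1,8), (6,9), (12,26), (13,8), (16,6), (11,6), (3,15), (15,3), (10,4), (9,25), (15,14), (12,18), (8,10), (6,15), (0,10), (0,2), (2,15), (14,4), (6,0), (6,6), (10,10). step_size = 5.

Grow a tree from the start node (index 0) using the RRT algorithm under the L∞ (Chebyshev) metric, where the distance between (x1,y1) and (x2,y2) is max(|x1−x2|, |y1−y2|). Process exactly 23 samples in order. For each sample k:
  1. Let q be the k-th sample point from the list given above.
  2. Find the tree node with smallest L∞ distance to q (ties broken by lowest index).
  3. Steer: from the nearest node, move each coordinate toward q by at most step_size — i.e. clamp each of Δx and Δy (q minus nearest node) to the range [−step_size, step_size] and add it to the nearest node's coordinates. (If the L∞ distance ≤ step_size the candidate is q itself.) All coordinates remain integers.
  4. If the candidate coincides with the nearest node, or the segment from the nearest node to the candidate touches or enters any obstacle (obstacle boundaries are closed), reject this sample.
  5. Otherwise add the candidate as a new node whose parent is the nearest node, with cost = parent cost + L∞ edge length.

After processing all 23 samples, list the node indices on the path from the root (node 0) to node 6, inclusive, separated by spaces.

Path: 0 1 2 6

1. q=(14,6) nearest=0 d=12 new=(7,6) → add node 1 parent=0 cost=5
2. q=(14,18) nearest=1 d=12 new=(12,11) → add node 2 parent=1 cost=10
3. q=(1,8) nearest=0 d=6 new=(1,7) → add node 3 parent=0 cost=5
4. q=(6,9) nearest=1 d=3 new=(6,9) → add node 4 parent=1 cost=8
5. q=(12,26) nearest=2 d=15 new=(12,16) → add node 5 parent=2 cost=15
6. q=(13,8) nearest=2 d=3 new=(13,8) → add node 6 parent=2 cost=13
7. q=(16,6) nearest=6 d=3 new=(16,6) → add node 7 parent=6 cost=16
8. q=(11,6) nearest=6 d=2 new=(11,6) → add node 8 parent=6 cost=15
9. q=(3,15) nearest=4 d=6 new=(3,14) → blocked by [3,6]×[10,13], reject
10. q=(15,3) nearest=7 d=3 new=(15,3) → add node 9 parent=7 cost=19
11. q=(10,4) nearest=8 d=2 new=(10,4) → add node 10 parent=8 cost=17
12. q=(9,25) nearest=5 d=9 new=(9,21) → blocked by [9,12]×[19,25], reject
13. q=(15,14) nearest=2 d=3 new=(15,14) → add node 11 parent=2 cost=13
14. q=(12,18) nearest=5 d=2 new=(12,18) → add node 12 parent=5 cost=17
15. q=(8,10) nearest=4 d=2 new=(8,10) → add node 13 parent=4 cost=10
16. q=(6,15) nearest=13 d=5 new=(6,15) → blocked by [6,10]×[15,18], reject
17. q=(0,10) nearest=3 d=3 new=(0,10) → add node 14 parent=3 cost=8
18. q=(0,2) nearest=0 d=2 new=(0,2) → add node 15 parent=0 cost=2
19. q=(2,15) nearest=14 d=5 new=(2,15) → blocked by [1,3]×[10,13], reject
20. q=(14,4) nearest=9 d=1 new=(14,4) → add node 16 parent=9 cost=20
21. q=(6,0) nearest=0 d=4 new=(6,0) → add node 17 parent=0 cost=4
22. q=(6,6) nearest=1 d=1 new=(6,6) → add node 18 parent=1 cost=6
23. q=(10,10) nearest=2 d=2 new=(10,10) → add node 19 parent=2 cost=12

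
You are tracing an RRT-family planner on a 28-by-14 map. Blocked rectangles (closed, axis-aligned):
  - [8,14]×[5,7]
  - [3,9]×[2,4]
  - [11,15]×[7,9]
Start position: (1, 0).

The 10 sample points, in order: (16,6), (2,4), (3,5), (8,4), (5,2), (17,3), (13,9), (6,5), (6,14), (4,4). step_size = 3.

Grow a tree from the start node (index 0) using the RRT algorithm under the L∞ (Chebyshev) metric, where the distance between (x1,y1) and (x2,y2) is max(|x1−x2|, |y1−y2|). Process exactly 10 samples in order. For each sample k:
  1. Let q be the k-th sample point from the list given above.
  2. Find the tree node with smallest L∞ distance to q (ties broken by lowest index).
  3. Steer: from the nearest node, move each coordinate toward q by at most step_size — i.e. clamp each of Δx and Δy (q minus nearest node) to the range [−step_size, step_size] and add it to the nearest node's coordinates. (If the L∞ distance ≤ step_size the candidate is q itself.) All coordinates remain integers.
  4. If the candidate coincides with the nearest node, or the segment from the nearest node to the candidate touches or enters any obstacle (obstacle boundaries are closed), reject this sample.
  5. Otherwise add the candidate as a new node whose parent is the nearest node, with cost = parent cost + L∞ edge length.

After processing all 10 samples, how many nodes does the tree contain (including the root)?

Node count: 6

1. q=(16,6) nearest=0 d=15 new=(4,3) → blocked by [3,9]×[2,4], reject
2. q=(2,4) nearest=0 d=4 new=(2,3) → add node 1 parent=0 cost=3
3. q=(3,5) nearest=1 d=2 new=(3,5) → add node 2 parent=1 cost=5
4. q=(8,4) nearest=2 d=5 new=(6,4) → blocked by [3,9]×[2,4], reject
5. q=(5,2) nearest=1 d=3 new=(5,2) → blocked by [3,9]×[2,4], reject
6. q=(17,3) nearest=2 d=14 new=(6,3) → blocked by [3,9]×[2,4], reject
7. q=(13,9) nearest=2 d=10 new=(6,8) → add node 3 parent=2 cost=8
8. q=(6,5) nearest=2 d=3 new=(6,5) → add node 4 parent=2 cost=8
9. q=(6,14) nearest=3 d=6 new=(6,11) → add node 5 parent=3 cost=11
10. q=(4,4) nearest=2 d=1 new=(4,4) → blocked by [3,9]×[2,4], reject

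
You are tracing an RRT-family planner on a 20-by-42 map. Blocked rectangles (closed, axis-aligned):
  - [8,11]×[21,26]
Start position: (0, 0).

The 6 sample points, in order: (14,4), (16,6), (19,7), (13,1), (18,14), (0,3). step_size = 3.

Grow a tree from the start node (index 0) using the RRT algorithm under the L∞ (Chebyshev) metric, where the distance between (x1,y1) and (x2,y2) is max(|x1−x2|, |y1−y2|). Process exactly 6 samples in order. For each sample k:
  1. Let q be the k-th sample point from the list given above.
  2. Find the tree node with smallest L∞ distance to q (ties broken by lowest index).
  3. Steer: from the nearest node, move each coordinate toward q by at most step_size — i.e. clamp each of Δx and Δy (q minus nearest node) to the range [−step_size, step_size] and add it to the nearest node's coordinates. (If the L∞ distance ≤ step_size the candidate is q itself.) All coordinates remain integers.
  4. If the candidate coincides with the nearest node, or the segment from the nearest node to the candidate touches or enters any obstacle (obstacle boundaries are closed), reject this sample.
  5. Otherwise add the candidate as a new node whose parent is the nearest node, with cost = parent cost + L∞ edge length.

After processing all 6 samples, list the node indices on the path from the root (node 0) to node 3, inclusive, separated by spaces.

1. q=(14,4) nearest=0 d=14 new=(3,3) → add node 1 parent=0 cost=3
2. q=(16,6) nearest=1 d=13 new=(6,6) → add node 2 parent=1 cost=6
3. q=(19,7) nearest=2 d=13 new=(9,7) → add node 3 parent=2 cost=9
4. q=(13,1) nearest=3 d=6 new=(12,4) → add node 4 parent=3 cost=12
5. q=(18,14) nearest=3 d=9 new=(12,10) → add node 5 parent=3 cost=12
6. q=(0,3) nearest=0 d=3 new=(0,3) → add node 6 parent=0 cost=3

Path: 0 1 2 3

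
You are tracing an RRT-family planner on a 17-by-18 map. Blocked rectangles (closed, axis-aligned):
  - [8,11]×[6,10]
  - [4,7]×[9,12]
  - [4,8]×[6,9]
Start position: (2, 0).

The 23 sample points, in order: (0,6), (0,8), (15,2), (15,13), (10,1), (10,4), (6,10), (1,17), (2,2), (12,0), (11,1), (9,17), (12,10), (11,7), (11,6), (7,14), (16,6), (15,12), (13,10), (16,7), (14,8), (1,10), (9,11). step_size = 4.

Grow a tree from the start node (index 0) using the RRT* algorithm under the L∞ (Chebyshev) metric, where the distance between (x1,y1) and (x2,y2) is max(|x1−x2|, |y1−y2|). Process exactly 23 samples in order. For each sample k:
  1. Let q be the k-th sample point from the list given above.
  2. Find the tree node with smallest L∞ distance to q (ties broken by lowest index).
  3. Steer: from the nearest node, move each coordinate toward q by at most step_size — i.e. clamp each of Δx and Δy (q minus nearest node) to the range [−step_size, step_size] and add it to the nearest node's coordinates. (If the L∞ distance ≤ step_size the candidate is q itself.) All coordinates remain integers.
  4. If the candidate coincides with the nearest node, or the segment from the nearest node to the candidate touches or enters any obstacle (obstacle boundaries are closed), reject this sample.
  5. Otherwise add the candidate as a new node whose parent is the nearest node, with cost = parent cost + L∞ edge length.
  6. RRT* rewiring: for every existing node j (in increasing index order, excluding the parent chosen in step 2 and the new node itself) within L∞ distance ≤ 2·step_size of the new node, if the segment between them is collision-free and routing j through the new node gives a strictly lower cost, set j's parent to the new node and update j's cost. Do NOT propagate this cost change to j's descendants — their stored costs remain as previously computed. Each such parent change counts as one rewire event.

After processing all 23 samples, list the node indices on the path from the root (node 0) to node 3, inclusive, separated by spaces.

1. q=(0,6) nearest=0 d=6 new=(0,4) → add node 1 parent=0 cost=4
2. q=(0,8) nearest=1 d=4 new=(0,8) → add node 2 parent=1 cost=8
3. q=(15,2) nearest=0 d=13 new=(6,2) → add node 3 parent=0 cost=4
4. q=(15,13) nearest=3 d=11 new=(10,6) → blocked by [8,11]×[6,10], reject
5. q=(10,1) nearest=3 d=4 new=(10,1) → add node 4 parent=3 cost=8
6. q=(10,4) nearest=4 d=3 new=(10,4) → add node 5 parent=4 cost=11
7. q=(6,10) nearest=1 d=6 new=(4,8) → blocked by [4,8]×[6,9], reject
8. q=(1,17) nearest=2 d=9 new=(1,12) → add node 6 parent=2 cost=12
9. q=(2,2) nearest=0 d=2 new=(2,2) → add node 7 parent=0 cost=2; rewire 5→7 (10<11)
10. q=(12,0) nearest=4 d=2 new=(12,0) → add node 8 parent=4 cost=10
11. q=(11,1) nearest=4 d=1 new=(11,1) → add node 9 parent=4 cost=9
12. q=(9,17) nearest=6 d=8 new=(5,16) → add node 10 parent=6 cost=16
13. q=(12,10) nearest=5 d=6 new=(12,8) → blocked by [8,11]×[6,10], reject
14. q=(11,7) nearest=5 d=3 new=(11,7) → blocked by [8,11]×[6,10], reject
15. q=(11,6) nearest=5 d=2 new=(11,6) → blocked by [8,11]×[6,10], reject
16. q=(7,14) nearest=10 d=2 new=(7,14) → add node 11 parent=10 cost=18
17. q=(16,6) nearest=9 d=5 new=(15,5) → add node 12 parent=9 cost=13
18. q=(15,12) nearest=12 d=7 new=(15,9) → add node 13 parent=12 cost=17
19. q=(13,10) nearest=13 d=2 new=(13,10) → add node 14 parent=13 cost=19
20. q=(16,7) nearest=12 d=2 new=(16,7) → add node 15 parent=12 cost=15; rewire 14→15 (18<19)
21. q=(14,8) nearest=13 d=1 new=(14,8) → add node 16 parent=13 cost=18
22. q=(1,10) nearest=2 d=2 new=(1,10) → add node 17 parent=2 cost=10
23. q=(9,11) nearest=11 d=3 new=(9,11) → add node 18 parent=11 cost=21

Path: 0 3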